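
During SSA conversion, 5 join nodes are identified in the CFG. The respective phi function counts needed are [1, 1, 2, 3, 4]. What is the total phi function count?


Total phi functions = sum of phi functions at each join node
= 1 + 1 + 2 + 3 + 4 = 11

11


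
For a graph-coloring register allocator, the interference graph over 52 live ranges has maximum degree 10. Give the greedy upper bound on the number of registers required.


Greedy coloring never needs more than (max_degree + 1) colors: when coloring a vertex, at most max_degree neighbors are already colored.
Upper bound = 10 + 1 = 11

11


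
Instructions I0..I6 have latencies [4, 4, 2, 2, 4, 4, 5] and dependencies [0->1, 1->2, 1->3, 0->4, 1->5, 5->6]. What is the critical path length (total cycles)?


Compute longest path through dependency graph: dist(Ik) = max over predecessors of dist + latency(Ik).
dist(I0) = latency 4 = 4
dist(I1) = dist(I0) + 4 = 4 + 4 = 8
dist(I2) = dist(I1) + 2 = 8 + 2 = 10
dist(I3) = dist(I1) + 2 = 8 + 2 = 10
dist(I4) = dist(I0) + 4 = 4 + 4 = 8
dist(I5) = dist(I1) + 4 = 8 + 4 = 12
dist(I6) = dist(I5) + 5 = 12 + 5 = 17
Critical path = max dist = 17

17


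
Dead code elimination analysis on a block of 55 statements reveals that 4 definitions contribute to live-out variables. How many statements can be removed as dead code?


Dead code = total statements - live definitions
= 55 - 4 = 51

51


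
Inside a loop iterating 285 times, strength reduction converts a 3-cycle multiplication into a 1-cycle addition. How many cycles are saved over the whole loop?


Per-iteration saving = 3 - 1 = 2
Total saved = 285 * 2 = 570

570


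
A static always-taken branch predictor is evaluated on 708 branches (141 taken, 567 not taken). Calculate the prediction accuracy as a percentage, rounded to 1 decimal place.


Predictor: always-taken
Correct predictions = 141
Accuracy = 141 / 708 * 100 = 19.9%

19.9


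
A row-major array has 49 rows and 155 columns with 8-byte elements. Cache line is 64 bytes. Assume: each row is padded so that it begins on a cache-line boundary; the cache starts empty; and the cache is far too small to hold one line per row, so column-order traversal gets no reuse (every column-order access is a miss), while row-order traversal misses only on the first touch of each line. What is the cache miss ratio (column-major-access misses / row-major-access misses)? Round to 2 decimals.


Each row occupies 155 * 8 = 1240 bytes and starts on a line boundary, so it spans ceil(1240 / 64) = 20 cache lines.
Row-major traversal misses (one per line touched): 49 * ceil(155 * 8 / 64) = 980
Column-major traversal misses (no reuse, every access misses): 49 * 155 = 7595
Ratio = 7595 / 980 = 7.75

7.75


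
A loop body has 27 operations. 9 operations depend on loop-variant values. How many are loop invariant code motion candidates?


Invariant candidates = total - loop-dependent
= 27 - 9 = 18

18


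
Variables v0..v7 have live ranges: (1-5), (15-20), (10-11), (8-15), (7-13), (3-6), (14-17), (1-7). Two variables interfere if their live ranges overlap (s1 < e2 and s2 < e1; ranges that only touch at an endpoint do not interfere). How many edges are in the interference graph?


Check all pairs for overlapping intervals.
Two intervals (s1,e1) and (s2,e2) overlap if s1 < e2 and s2 < e1.
v0 (1-5) vs v1..v7: overlaps v5, v7 -> 2
v1 (15-20) vs v2..v7: overlaps v6 -> 1
v2 (10-11) vs v3..v7: overlaps v3, v4 -> 2
v3 (8-15) vs v4..v7: overlaps v4, v6 -> 2
v4 (7-13) vs v5..v7: overlaps none -> 0
v5 (3-6) vs v6..v7: overlaps v7 -> 1
v6 (14-17) vs v7: overlaps none -> 0
Total overlapping pairs = 2 + 1 + 2 + 2 + 0 + 1 + 0 = 8

8


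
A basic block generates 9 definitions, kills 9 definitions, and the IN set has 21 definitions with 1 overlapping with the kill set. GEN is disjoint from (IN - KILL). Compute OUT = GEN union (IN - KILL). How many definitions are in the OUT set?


IN - KILL: 21 - 1 = 20 surviving definitions
OUT = GEN + surviving = 9 + 20 = 29

29


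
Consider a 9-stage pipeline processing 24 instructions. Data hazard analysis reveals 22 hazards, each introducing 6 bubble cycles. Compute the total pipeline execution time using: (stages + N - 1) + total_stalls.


Base cycles = 9 + 24 - 1 = 32
Total stalls = 22 * 6 = 132
Total = 32 + 132 = 164

164


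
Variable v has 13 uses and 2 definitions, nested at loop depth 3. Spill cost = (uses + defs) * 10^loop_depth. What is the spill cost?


uses + defs = 13 + 2 = 15
10^3 = 1000
Spill cost = 15 * 1000 = 15000

15000


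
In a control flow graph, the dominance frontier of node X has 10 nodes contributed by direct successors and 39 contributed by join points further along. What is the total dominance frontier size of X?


DF(X) = direct successor contributions + join point contributions
= 10 + 39 = 49

49


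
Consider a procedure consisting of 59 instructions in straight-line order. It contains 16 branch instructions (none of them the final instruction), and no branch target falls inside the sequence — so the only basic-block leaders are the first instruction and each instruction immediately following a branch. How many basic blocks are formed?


With no in-sequence branch targets, the leaders are the first instruction plus the instruction after each branch.
Number of basic blocks = branches + 1
= 16 + 1 = 17

17


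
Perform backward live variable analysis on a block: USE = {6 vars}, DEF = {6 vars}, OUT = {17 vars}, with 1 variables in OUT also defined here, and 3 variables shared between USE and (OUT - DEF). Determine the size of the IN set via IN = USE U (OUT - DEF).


OUT - DEF: 17 - 1 = 16
|IN| = |USE| + |OUT - DEF| - |USE ∩ (OUT - DEF)| = 6 + 16 - 3 = 19

19


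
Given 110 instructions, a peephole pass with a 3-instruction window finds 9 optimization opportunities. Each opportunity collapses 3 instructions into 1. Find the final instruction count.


Each match removes 2 instructions.
Total removed = 9 * 2 = 18
Remaining = 110 - 18 = 92

92


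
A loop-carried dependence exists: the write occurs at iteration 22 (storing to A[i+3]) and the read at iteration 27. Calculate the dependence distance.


Distance = read iteration - write iteration
= 27 - 22 = 5

5


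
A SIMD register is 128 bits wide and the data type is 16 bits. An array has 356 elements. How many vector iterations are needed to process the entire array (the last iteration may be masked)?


Width = 128 / 16 = 8 elements per vector op
Iterations = ceil(356 / 8) = 45

45


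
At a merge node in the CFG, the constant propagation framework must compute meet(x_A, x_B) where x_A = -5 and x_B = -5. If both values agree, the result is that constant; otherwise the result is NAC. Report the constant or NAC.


Meet operation: if both paths give the same constant, result is that constant; if they differ, result is NAC (not-a-constant).
Path A: -5, Path B: -5 -> equal
Result: constant -> -5

-5


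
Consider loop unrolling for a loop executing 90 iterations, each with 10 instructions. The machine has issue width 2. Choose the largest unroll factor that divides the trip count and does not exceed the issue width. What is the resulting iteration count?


Largest divisor of 90 <= 2 is 2
New iterations = 90 / 2 = 45

45


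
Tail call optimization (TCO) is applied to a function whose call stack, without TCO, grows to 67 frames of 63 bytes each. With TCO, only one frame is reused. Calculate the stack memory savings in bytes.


Without TCO: 67 * 63 = 4221 bytes
With TCO: reuse 1 frame = 63 bytes
Savings = 4221 - 63 = 4158

4158


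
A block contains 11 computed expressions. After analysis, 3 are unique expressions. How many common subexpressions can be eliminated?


CSE count = total expressions - unique expressions
= 11 - 3 = 8

8


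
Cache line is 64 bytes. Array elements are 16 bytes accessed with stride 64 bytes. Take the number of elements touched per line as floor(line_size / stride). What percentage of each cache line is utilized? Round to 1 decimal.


Elements per cache line = floor(64 / 64) = 1
Bytes used = 1 * 16 = 16
Utilization = 16 / 64 * 100 = 25.0%

25.0


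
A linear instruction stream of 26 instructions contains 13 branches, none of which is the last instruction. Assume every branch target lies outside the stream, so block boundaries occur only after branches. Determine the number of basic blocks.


With no in-sequence branch targets, the leaders are the first instruction plus the instruction after each branch.
Number of basic blocks = branches + 1
= 13 + 1 = 14

14


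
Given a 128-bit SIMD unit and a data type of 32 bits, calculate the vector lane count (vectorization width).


Width = SIMD bits / data type bits
= 128 / 32 = 4

4


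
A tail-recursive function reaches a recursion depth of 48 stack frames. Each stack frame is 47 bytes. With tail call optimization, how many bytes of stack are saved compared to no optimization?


Without TCO: 48 * 47 = 2256 bytes
With TCO: reuse 1 frame = 47 bytes
Savings = 2256 - 47 = 2209

2209


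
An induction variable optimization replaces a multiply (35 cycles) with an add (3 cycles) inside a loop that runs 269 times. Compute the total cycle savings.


Per-iteration saving = 35 - 3 = 32
Total saved = 269 * 32 = 8608

8608


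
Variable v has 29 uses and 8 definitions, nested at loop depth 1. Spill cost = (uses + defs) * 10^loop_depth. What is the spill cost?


uses + defs = 29 + 8 = 37
10^1 = 10
Spill cost = 37 * 10 = 370

370


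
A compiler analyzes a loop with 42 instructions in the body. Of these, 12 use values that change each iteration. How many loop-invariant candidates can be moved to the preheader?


Invariant candidates = total - loop-dependent
= 42 - 12 = 30

30


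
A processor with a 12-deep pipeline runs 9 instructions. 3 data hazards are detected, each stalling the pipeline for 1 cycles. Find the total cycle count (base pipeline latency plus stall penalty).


Base cycles = 12 + 9 - 1 = 20
Total stalls = 3 * 1 = 3
Total = 20 + 3 = 23

23


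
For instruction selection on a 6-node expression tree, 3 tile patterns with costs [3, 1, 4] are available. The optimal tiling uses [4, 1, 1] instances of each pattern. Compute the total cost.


Total cost = sum(count_i * cost_i)
= 4*3 + 1*1 + 1*4
= 17

17


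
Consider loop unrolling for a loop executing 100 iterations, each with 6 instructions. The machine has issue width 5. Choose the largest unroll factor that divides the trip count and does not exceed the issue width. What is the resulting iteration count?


Largest divisor of 100 <= 5 is 5
New iterations = 100 / 5 = 20

20


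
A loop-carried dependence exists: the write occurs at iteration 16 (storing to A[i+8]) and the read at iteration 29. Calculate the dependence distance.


Distance = read iteration - write iteration
= 29 - 16 = 13

13


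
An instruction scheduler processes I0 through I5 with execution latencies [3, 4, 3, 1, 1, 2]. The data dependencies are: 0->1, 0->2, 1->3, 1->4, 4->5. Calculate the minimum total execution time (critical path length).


Compute longest path through dependency graph: dist(Ik) = max over predecessors of dist + latency(Ik).
dist(I0) = latency 3 = 3
dist(I1) = dist(I0) + 4 = 3 + 4 = 7
dist(I2) = dist(I0) + 3 = 3 + 3 = 6
dist(I3) = dist(I1) + 1 = 7 + 1 = 8
dist(I4) = dist(I1) + 1 = 7 + 1 = 8
dist(I5) = dist(I4) + 2 = 8 + 2 = 10
Critical path = max dist = 10

10


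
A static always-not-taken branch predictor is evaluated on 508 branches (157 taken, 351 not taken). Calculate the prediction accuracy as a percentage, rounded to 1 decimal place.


Predictor: always-not-taken
Correct predictions = 351
Accuracy = 351 / 508 * 100 = 69.1%

69.1


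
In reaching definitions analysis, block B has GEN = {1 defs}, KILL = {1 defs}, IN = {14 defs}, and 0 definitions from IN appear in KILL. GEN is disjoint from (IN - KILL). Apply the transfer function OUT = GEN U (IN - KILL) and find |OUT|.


IN - KILL: 14 - 0 = 14 surviving definitions
OUT = GEN + surviving = 1 + 14 = 15

15


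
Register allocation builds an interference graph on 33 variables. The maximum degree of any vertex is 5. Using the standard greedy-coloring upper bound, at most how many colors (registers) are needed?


Greedy coloring never needs more than (max_degree + 1) colors: when coloring a vertex, at most max_degree neighbors are already colored.
Upper bound = 5 + 1 = 6

6


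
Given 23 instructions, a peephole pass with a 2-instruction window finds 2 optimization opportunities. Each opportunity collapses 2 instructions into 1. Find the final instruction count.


Each match removes 1 instructions.
Total removed = 2 * 1 = 2
Remaining = 23 - 2 = 21

21


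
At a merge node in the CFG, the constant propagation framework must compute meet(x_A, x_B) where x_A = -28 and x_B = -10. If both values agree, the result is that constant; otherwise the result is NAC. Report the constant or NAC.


Meet operation: if both paths give the same constant, result is that constant; if they differ, result is NAC (not-a-constant).
Path A: -28, Path B: -10 -> differ
Result: not-a-constant -> NAC

NAC


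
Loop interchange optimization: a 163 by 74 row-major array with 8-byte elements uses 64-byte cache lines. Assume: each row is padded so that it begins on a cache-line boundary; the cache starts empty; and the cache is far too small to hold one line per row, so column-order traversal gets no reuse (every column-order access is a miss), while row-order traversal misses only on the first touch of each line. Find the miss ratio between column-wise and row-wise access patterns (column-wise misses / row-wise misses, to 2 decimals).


Each row occupies 74 * 8 = 592 bytes and starts on a line boundary, so it spans ceil(592 / 64) = 10 cache lines.
Row-major traversal misses (one per line touched): 163 * ceil(74 * 8 / 64) = 1630
Column-major traversal misses (no reuse, every access misses): 163 * 74 = 12062
Ratio = 12062 / 1630 = 7.4

7.4


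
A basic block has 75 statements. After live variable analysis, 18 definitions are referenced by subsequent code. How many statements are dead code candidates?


Dead code = total statements - live definitions
= 75 - 18 = 57

57


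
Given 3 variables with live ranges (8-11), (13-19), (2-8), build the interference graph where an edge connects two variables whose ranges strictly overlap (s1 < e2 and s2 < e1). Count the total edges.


Check all pairs for overlapping intervals.
Two intervals (s1,e1) and (s2,e2) overlap if s1 < e2 and s2 < e1.
v0 (8-11) vs v1..v2: overlaps none -> 0
v1 (13-19) vs v2: overlaps none -> 0
Total overlapping pairs = 0 + 0 = 0

0


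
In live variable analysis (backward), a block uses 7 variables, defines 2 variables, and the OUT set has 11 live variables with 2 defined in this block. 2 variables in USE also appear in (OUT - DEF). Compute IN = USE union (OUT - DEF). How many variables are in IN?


OUT - DEF: 11 - 2 = 9
|IN| = |USE| + |OUT - DEF| - |USE ∩ (OUT - DEF)| = 7 + 9 - 2 = 14

14


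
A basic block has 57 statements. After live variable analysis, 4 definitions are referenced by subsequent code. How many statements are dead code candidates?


Dead code = total statements - live definitions
= 57 - 4 = 53

53


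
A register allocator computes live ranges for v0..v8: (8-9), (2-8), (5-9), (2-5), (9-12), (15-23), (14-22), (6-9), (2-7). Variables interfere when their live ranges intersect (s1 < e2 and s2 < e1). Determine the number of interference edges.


Check all pairs for overlapping intervals.
Two intervals (s1,e1) and (s2,e2) overlap if s1 < e2 and s2 < e1.
v0 (8-9) vs v1..v8: overlaps v2, v7 -> 2
v1 (2-8) vs v2..v8: overlaps v2, v3, v7, v8 -> 4
v2 (5-9) vs v3..v8: overlaps v7, v8 -> 2
v3 (2-5) vs v4..v8: overlaps v8 -> 1
v4 (9-12) vs v5..v8: overlaps none -> 0
v5 (15-23) vs v6..v8: overlaps v6 -> 1
v6 (14-22) vs v7..v8: overlaps none -> 0
v7 (6-9) vs v8: overlaps v8 -> 1
Total overlapping pairs = 2 + 4 + 2 + 1 + 0 + 1 + 0 + 1 = 11

11


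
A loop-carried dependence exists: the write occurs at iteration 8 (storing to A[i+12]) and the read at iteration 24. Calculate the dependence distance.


Distance = read iteration - write iteration
= 24 - 8 = 16

16


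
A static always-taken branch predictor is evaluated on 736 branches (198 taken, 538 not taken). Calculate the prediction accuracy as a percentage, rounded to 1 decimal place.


Predictor: always-taken
Correct predictions = 198
Accuracy = 198 / 736 * 100 = 26.9%

26.9


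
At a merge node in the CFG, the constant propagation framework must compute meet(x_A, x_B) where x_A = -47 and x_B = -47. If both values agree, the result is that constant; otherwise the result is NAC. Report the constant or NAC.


Meet operation: if both paths give the same constant, result is that constant; if they differ, result is NAC (not-a-constant).
Path A: -47, Path B: -47 -> equal
Result: constant -> -47

-47


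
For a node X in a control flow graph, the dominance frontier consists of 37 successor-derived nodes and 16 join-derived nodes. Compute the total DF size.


DF(X) = direct successor contributions + join point contributions
= 37 + 16 = 53

53


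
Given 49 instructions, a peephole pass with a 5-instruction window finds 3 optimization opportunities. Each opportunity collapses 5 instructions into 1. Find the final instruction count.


Each match removes 4 instructions.
Total removed = 3 * 4 = 12
Remaining = 49 - 12 = 37

37


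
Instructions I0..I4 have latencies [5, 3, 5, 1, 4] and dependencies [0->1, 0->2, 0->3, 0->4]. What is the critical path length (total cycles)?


Compute longest path through dependency graph: dist(Ik) = max over predecessors of dist + latency(Ik).
dist(I0) = latency 5 = 5
dist(I1) = dist(I0) + 3 = 5 + 3 = 8
dist(I2) = dist(I0) + 5 = 5 + 5 = 10
dist(I3) = dist(I0) + 1 = 5 + 1 = 6
dist(I4) = dist(I0) + 4 = 5 + 4 = 9
Critical path = max dist = 10

10


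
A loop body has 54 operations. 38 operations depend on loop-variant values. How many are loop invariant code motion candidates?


Invariant candidates = total - loop-dependent
= 54 - 38 = 16

16


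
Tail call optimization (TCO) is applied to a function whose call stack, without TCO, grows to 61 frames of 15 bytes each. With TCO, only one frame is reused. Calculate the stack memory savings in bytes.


Without TCO: 61 * 15 = 915 bytes
With TCO: reuse 1 frame = 15 bytes
Savings = 915 - 15 = 900

900


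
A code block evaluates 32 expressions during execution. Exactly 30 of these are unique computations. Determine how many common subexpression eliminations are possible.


CSE count = total expressions - unique expressions
= 32 - 30 = 2

2


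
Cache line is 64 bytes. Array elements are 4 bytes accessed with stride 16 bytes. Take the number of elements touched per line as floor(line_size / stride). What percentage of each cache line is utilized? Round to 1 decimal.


Elements per cache line = floor(64 / 16) = 4
Bytes used = 4 * 4 = 16
Utilization = 16 / 64 * 100 = 25.0%

25.0


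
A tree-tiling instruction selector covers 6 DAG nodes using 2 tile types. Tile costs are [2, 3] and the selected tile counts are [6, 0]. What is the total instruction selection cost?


Total cost = sum(count_i * cost_i)
= 6*2 + 0*3
= 12

12


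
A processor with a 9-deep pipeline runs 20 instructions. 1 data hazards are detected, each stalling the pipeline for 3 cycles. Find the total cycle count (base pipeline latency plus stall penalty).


Base cycles = 9 + 20 - 1 = 28
Total stalls = 1 * 3 = 3
Total = 28 + 3 = 31

31


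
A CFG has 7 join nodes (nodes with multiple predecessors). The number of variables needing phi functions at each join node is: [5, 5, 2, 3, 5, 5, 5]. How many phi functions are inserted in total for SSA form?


Total phi functions = sum of phi functions at each join node
= 5 + 5 + 2 + 3 + 5 + 5 + 5 = 30

30


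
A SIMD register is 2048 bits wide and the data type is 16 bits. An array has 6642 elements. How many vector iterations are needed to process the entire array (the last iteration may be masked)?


Width = 2048 / 16 = 128 elements per vector op
Iterations = ceil(6642 / 128) = 52

52


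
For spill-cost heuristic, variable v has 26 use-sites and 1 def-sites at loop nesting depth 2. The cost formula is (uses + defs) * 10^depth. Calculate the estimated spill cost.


uses + defs = 26 + 1 = 27
10^2 = 100
Spill cost = 27 * 100 = 2700

2700


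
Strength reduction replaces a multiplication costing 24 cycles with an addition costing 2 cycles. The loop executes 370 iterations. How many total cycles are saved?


Per-iteration saving = 24 - 2 = 22
Total saved = 370 * 22 = 8140

8140


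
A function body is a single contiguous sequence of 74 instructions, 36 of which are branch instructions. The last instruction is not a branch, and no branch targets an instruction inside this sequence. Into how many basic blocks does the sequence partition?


With no in-sequence branch targets, the leaders are the first instruction plus the instruction after each branch.
Number of basic blocks = branches + 1
= 36 + 1 = 37

37


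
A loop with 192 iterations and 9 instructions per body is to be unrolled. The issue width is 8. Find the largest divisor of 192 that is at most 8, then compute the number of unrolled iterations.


Largest divisor of 192 <= 8 is 8
New iterations = 192 / 8 = 24

24


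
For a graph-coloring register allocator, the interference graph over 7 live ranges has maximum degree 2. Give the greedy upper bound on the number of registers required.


Greedy coloring never needs more than (max_degree + 1) colors: when coloring a vertex, at most max_degree neighbors are already colored.
Upper bound = 2 + 1 = 3

3


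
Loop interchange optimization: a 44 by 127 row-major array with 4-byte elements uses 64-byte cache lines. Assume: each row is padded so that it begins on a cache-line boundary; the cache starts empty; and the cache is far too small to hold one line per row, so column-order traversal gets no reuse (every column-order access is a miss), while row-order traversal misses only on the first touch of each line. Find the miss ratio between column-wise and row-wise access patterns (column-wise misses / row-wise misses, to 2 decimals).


Each row occupies 127 * 4 = 508 bytes and starts on a line boundary, so it spans ceil(508 / 64) = 8 cache lines.
Row-major traversal misses (one per line touched): 44 * ceil(127 * 4 / 64) = 352
Column-major traversal misses (no reuse, every access misses): 44 * 127 = 5588
Ratio = 5588 / 352 = 15.88

15.88


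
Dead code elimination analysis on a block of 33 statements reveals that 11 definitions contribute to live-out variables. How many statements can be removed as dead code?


Dead code = total statements - live definitions
= 33 - 11 = 22

22


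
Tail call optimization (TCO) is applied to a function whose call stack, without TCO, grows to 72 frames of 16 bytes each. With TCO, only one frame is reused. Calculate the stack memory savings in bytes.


Without TCO: 72 * 16 = 1152 bytes
With TCO: reuse 1 frame = 16 bytes
Savings = 1152 - 16 = 1136

1136


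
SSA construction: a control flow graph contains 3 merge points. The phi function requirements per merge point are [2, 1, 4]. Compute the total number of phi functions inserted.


Total phi functions = sum of phi functions at each join node
= 2 + 1 + 4 = 7

7


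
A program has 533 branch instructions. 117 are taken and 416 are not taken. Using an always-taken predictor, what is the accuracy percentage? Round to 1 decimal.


Predictor: always-taken
Correct predictions = 117
Accuracy = 117 / 533 * 100 = 22.0%

22.0


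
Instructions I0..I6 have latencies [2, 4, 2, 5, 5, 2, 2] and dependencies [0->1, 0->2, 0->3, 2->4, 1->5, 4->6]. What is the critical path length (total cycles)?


Compute longest path through dependency graph: dist(Ik) = max over predecessors of dist + latency(Ik).
dist(I0) = latency 2 = 2
dist(I1) = dist(I0) + 4 = 2 + 4 = 6
dist(I2) = dist(I0) + 2 = 2 + 2 = 4
dist(I3) = dist(I0) + 5 = 2 + 5 = 7
dist(I4) = dist(I2) + 5 = 4 + 5 = 9
dist(I5) = dist(I1) + 2 = 6 + 2 = 8
dist(I6) = dist(I4) + 2 = 9 + 2 = 11
Critical path = max dist = 11

11


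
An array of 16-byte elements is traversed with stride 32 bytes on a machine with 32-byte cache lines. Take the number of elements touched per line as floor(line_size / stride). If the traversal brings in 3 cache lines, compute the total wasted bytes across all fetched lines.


Elements per line = floor(32 / 32) = 1
Bytes used per line = 1 * 16 = 16
Wasted per line = 32 - 16 = 16
Total wasted = 16 * 3 = 48

48


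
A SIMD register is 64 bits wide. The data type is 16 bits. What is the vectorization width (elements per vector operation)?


Width = SIMD bits / data type bits
= 64 / 16 = 4

4


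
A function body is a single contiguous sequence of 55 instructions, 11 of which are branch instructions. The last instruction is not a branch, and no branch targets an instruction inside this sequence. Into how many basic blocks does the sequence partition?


With no in-sequence branch targets, the leaders are the first instruction plus the instruction after each branch.
Number of basic blocks = branches + 1
= 11 + 1 = 12

12


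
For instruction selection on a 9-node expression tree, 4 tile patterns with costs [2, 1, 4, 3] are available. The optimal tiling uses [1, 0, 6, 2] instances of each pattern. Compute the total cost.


Total cost = sum(count_i * cost_i)
= 1*2 + 0*1 + 6*4 + 2*3
= 32

32


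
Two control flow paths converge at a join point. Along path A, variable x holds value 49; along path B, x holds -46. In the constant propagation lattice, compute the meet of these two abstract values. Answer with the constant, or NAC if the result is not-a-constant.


Meet operation: if both paths give the same constant, result is that constant; if they differ, result is NAC (not-a-constant).
Path A: 49, Path B: -46 -> differ
Result: not-a-constant -> NAC

NAC


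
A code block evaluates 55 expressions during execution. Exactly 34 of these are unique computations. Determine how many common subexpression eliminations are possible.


CSE count = total expressions - unique expressions
= 55 - 34 = 21

21


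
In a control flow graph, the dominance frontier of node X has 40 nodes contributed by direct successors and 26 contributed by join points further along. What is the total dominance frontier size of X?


DF(X) = direct successor contributions + join point contributions
= 40 + 26 = 66

66


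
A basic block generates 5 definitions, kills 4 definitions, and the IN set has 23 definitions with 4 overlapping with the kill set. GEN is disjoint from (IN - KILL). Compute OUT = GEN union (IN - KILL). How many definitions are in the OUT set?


IN - KILL: 23 - 4 = 19 surviving definitions
OUT = GEN + surviving = 5 + 19 = 24

24


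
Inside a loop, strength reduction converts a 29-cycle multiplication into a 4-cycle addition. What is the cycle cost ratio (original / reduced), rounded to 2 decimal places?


Ratio = mult_cost / add_cost = 29 / 4 = 7.25

7.25


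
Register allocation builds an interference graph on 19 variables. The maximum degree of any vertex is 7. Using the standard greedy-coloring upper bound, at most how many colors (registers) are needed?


Greedy coloring never needs more than (max_degree + 1) colors: when coloring a vertex, at most max_degree neighbors are already colored.
Upper bound = 7 + 1 = 8

8


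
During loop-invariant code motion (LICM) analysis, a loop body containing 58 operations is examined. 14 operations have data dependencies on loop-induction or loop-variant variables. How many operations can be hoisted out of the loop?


Invariant candidates = total - loop-dependent
= 58 - 14 = 44

44


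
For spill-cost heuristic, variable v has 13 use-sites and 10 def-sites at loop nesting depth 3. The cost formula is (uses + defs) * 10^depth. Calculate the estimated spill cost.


uses + defs = 13 + 10 = 23
10^3 = 1000
Spill cost = 23 * 1000 = 23000

23000


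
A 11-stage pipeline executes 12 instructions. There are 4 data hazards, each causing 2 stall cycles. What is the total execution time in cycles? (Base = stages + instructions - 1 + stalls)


Base cycles = 11 + 12 - 1 = 22
Total stalls = 4 * 2 = 8
Total = 22 + 8 = 30

30


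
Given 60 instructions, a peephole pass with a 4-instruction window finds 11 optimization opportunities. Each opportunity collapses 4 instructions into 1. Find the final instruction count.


Each match removes 3 instructions.
Total removed = 11 * 3 = 33
Remaining = 60 - 33 = 27

27


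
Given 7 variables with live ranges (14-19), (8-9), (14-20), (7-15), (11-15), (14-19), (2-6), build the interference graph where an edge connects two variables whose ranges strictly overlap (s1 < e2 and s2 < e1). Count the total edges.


Check all pairs for overlapping intervals.
Two intervals (s1,e1) and (s2,e2) overlap if s1 < e2 and s2 < e1.
v0 (14-19) vs v1..v6: overlaps v2, v3, v4, v5 -> 4
v1 (8-9) vs v2..v6: overlaps v3 -> 1
v2 (14-20) vs v3..v6: overlaps v3, v4, v5 -> 3
v3 (7-15) vs v4..v6: overlaps v4, v5 -> 2
v4 (11-15) vs v5..v6: overlaps v5 -> 1
v5 (14-19) vs v6: overlaps none -> 0
Total overlapping pairs = 4 + 1 + 3 + 2 + 1 + 0 = 11

11


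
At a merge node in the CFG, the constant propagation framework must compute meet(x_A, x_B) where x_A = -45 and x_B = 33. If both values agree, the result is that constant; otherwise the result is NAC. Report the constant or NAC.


Meet operation: if both paths give the same constant, result is that constant; if they differ, result is NAC (not-a-constant).
Path A: -45, Path B: 33 -> differ
Result: not-a-constant -> NAC

NAC


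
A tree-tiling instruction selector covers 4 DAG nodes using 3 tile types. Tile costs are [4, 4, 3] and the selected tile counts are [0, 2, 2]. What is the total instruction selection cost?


Total cost = sum(count_i * cost_i)
= 0*4 + 2*4 + 2*3
= 14

14


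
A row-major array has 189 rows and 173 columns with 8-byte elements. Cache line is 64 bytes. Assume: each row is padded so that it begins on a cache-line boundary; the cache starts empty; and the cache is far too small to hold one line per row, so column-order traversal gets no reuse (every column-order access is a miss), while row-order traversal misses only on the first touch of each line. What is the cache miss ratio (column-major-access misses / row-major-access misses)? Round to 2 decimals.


Each row occupies 173 * 8 = 1384 bytes and starts on a line boundary, so it spans ceil(1384 / 64) = 22 cache lines.
Row-major traversal misses (one per line touched): 189 * ceil(173 * 8 / 64) = 4158
Column-major traversal misses (no reuse, every access misses): 189 * 173 = 32697
Ratio = 32697 / 4158 = 7.86

7.86


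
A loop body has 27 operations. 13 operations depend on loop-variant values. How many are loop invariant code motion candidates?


Invariant candidates = total - loop-dependent
= 27 - 13 = 14

14


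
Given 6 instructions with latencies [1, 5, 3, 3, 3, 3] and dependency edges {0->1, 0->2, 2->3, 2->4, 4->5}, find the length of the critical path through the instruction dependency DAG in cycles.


Compute longest path through dependency graph: dist(Ik) = max over predecessors of dist + latency(Ik).
dist(I0) = latency 1 = 1
dist(I1) = dist(I0) + 5 = 1 + 5 = 6
dist(I2) = dist(I0) + 3 = 1 + 3 = 4
dist(I3) = dist(I2) + 3 = 4 + 3 = 7
dist(I4) = dist(I2) + 3 = 4 + 3 = 7
dist(I5) = dist(I4) + 3 = 7 + 3 = 10
Critical path = max dist = 10

10


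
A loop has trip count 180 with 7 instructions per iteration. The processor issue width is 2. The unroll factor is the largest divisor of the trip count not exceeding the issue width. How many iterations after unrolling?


Largest divisor of 180 <= 2 is 2
New iterations = 180 / 2 = 90

90


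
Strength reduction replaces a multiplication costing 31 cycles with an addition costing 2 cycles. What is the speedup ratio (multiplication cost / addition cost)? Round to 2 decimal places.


Ratio = mult_cost / add_cost = 31 / 2 = 15.5

15.5


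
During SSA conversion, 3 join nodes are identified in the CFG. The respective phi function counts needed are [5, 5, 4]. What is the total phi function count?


Total phi functions = sum of phi functions at each join node
= 5 + 5 + 4 = 14

14


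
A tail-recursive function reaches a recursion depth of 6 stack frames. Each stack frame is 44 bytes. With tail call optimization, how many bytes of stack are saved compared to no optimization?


Without TCO: 6 * 44 = 264 bytes
With TCO: reuse 1 frame = 44 bytes
Savings = 264 - 44 = 220

220


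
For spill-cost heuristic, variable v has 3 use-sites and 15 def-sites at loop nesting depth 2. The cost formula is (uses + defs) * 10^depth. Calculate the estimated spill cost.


uses + defs = 3 + 15 = 18
10^2 = 100
Spill cost = 18 * 100 = 1800

1800


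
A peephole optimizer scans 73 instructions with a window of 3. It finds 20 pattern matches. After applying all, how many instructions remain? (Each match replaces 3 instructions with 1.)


Each match removes 2 instructions.
Total removed = 20 * 2 = 40
Remaining = 73 - 40 = 33

33


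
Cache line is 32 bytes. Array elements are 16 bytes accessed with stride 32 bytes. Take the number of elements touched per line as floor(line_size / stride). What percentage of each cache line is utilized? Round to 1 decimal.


Elements per cache line = floor(32 / 32) = 1
Bytes used = 1 * 16 = 16
Utilization = 16 / 32 * 100 = 50.0%

50.0


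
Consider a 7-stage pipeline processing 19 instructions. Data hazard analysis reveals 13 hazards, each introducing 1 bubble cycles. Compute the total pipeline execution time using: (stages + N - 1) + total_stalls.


Base cycles = 7 + 19 - 1 = 25
Total stalls = 13 * 1 = 13
Total = 25 + 13 = 38

38


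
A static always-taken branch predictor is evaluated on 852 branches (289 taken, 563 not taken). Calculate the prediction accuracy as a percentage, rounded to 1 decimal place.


Predictor: always-taken
Correct predictions = 289
Accuracy = 289 / 852 * 100 = 33.9%

33.9


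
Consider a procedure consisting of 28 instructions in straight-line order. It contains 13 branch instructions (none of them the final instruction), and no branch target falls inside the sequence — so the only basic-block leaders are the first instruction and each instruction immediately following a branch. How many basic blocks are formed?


With no in-sequence branch targets, the leaders are the first instruction plus the instruction after each branch.
Number of basic blocks = branches + 1
= 13 + 1 = 14

14


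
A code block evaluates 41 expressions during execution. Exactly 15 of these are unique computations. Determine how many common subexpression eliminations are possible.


CSE count = total expressions - unique expressions
= 41 - 15 = 26

26


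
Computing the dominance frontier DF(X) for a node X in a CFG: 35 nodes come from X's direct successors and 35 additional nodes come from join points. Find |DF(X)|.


DF(X) = direct successor contributions + join point contributions
= 35 + 35 = 70

70


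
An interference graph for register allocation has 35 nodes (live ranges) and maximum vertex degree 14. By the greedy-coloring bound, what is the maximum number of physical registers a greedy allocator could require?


Greedy coloring never needs more than (max_degree + 1) colors: when coloring a vertex, at most max_degree neighbors are already colored.
Upper bound = 14 + 1 = 15

15


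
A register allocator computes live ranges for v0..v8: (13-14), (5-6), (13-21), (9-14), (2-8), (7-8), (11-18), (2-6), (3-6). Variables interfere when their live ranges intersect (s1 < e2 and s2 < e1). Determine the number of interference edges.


Check all pairs for overlapping intervals.
Two intervals (s1,e1) and (s2,e2) overlap if s1 < e2 and s2 < e1.
v0 (13-14) vs v1..v8: overlaps v2, v3, v6 -> 3
v1 (5-6) vs v2..v8: overlaps v4, v7, v8 -> 3
v2 (13-21) vs v3..v8: overlaps v3, v6 -> 2
v3 (9-14) vs v4..v8: overlaps v6 -> 1
v4 (2-8) vs v5..v8: overlaps v5, v7, v8 -> 3
v5 (7-8) vs v6..v8: overlaps none -> 0
v6 (11-18) vs v7..v8: overlaps none -> 0
v7 (2-6) vs v8: overlaps v8 -> 1
Total overlapping pairs = 3 + 3 + 2 + 1 + 3 + 0 + 0 + 1 = 13

13


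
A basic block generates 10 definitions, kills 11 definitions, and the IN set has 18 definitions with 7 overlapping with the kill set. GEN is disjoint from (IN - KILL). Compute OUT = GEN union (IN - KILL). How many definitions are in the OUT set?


IN - KILL: 18 - 7 = 11 surviving definitions
OUT = GEN + surviving = 10 + 11 = 21

21


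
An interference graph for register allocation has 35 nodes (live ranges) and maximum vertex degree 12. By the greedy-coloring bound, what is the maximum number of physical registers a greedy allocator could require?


Greedy coloring never needs more than (max_degree + 1) colors: when coloring a vertex, at most max_degree neighbors are already colored.
Upper bound = 12 + 1 = 13

13


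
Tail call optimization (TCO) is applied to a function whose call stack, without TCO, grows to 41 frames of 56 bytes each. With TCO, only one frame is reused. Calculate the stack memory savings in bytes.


Without TCO: 41 * 56 = 2296 bytes
With TCO: reuse 1 frame = 56 bytes
Savings = 2296 - 56 = 2240

2240


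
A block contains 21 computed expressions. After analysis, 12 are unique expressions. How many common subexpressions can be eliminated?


CSE count = total expressions - unique expressions
= 21 - 12 = 9

9


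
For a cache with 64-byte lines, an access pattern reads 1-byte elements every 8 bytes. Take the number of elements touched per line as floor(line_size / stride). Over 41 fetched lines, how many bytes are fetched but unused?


Elements per line = floor(64 / 8) = 8
Bytes used per line = 8 * 1 = 8
Wasted per line = 64 - 8 = 56
Total wasted = 56 * 41 = 2296

2296


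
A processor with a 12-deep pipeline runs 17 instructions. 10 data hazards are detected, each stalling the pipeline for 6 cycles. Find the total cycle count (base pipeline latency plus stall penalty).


Base cycles = 12 + 17 - 1 = 28
Total stalls = 10 * 6 = 60
Total = 28 + 60 = 88

88


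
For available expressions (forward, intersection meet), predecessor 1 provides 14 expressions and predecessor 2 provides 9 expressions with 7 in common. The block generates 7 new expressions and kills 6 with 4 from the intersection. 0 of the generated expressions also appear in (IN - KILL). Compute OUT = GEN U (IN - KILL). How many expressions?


IN = intersection of predecessors = 7
IN - KILL = 7 - 4 = 3
|OUT| = |GEN| + |IN - KILL| - |GEN ∩ (IN - KILL)| = 7 + 3 - 0 = 10

10


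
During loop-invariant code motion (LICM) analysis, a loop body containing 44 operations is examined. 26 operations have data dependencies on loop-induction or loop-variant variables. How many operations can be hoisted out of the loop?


Invariant candidates = total - loop-dependent
= 44 - 26 = 18

18


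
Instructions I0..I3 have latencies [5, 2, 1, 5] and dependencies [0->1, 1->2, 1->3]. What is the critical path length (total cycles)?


Compute longest path through dependency graph: dist(Ik) = max over predecessors of dist + latency(Ik).
dist(I0) = latency 5 = 5
dist(I1) = dist(I0) + 2 = 5 + 2 = 7
dist(I2) = dist(I1) + 1 = 7 + 1 = 8
dist(I3) = dist(I1) + 5 = 7 + 5 = 12
Critical path = max dist = 12

12


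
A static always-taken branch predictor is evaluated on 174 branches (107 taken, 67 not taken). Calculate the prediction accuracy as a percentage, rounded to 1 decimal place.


Predictor: always-taken
Correct predictions = 107
Accuracy = 107 / 174 * 100 = 61.5%

61.5


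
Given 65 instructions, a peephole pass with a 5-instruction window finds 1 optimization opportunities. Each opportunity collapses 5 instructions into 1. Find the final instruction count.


Each match removes 4 instructions.
Total removed = 1 * 4 = 4
Remaining = 65 - 4 = 61

61
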